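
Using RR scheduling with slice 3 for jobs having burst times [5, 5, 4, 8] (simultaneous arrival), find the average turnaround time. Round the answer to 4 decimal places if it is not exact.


Time quantum = 3
Execution trace:
  J1 runs 3 units, time = 3
  J2 runs 3 units, time = 6
  J3 runs 3 units, time = 9
  J4 runs 3 units, time = 12
  J1 runs 2 units, time = 14
  J2 runs 2 units, time = 16
  J3 runs 1 units, time = 17
  J4 runs 3 units, time = 20
  J4 runs 2 units, time = 22
Finish times: [14, 16, 17, 22]
Average turnaround = 69/4 = 17.25

17.25


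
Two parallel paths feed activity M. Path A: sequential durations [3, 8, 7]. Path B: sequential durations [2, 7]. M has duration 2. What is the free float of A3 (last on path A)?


ES(A3) = sum of predecessors on chain A = 11
EF(A3) = ES + duration = 11 + 7 = 18
Successor of A3 is M. ES(M) = max(sum(A), sum(B)) = max(18, 9) = 18
Free float = ES(successor) - EF(current) = 18 - 18 = 0

0


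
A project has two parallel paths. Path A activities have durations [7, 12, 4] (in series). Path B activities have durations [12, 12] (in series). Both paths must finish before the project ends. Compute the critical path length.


Path A total = 7 + 12 + 4 = 23
Path B total = 12 + 12 = 24
Critical path = longest path = max(23, 24) = 24

24


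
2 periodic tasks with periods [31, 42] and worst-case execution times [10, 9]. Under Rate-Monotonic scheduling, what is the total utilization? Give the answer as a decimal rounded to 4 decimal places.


Compute individual utilizations (exact fractions):
  Task 1: C/T = 10/31 (approx. 0.3226)
  Task 2: C/T = 9/42 = 3/14 (approx. 0.2143)
Total utilization U = 10/31 + 3/14 = 233/434
Rounded to 4 decimal places: U = 0.5369
RM (Liu & Layland) bound for 2 tasks = 0.828427; compare with U = 233/434 (approx. 0.536866)
U <= bound, so schedulable by RM sufficient condition.

0.5369


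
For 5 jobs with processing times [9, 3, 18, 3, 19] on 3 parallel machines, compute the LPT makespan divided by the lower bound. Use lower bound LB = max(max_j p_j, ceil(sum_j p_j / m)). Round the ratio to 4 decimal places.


LPT order: [19, 18, 9, 3, 3]
Machine loads after assignment: [19, 18, 15]
LPT makespan = 19
Lower bound = max(max_job, ceil(total/3)) = max(19, 18) = 19
Ratio = 19 / 19 = 1.0

1.0


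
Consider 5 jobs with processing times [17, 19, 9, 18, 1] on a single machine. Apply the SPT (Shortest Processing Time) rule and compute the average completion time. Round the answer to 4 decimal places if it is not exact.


Sort jobs by processing time (SPT order): [1, 9, 17, 18, 19]
Compute completion times sequentially:
  Job 1: processing = 1, completes at 1
  Job 2: processing = 9, completes at 10
  Job 3: processing = 17, completes at 27
  Job 4: processing = 18, completes at 45
  Job 5: processing = 19, completes at 64
Sum of completion times = 147
Average completion time = 147/5 = 29.4

29.4


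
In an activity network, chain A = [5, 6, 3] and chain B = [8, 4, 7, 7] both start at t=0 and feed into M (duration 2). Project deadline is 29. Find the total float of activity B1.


Forward pass: ES(B1) = sum of predecessors on chain B = 0
EF = ES + duration = 0 + 8 = 8
Backward pass: LF(M) = deadline = 29; LS(M) = 29 - 2 = 27
LF(B1) = LS(M) - sum(successors on chain B) = 27 - 18 = 9
LS = LF - duration = 9 - 8 = 1
Total float = LS - ES = 1 - 0 = 1

1


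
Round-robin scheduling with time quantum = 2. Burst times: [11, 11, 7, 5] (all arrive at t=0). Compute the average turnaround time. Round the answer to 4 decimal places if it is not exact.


Time quantum = 2
Execution trace:
  J1 runs 2 units, time = 2
  J2 runs 2 units, time = 4
  J3 runs 2 units, time = 6
  J4 runs 2 units, time = 8
  J1 runs 2 units, time = 10
  J2 runs 2 units, time = 12
  J3 runs 2 units, time = 14
  J4 runs 2 units, time = 16
  J1 runs 2 units, time = 18
  J2 runs 2 units, time = 20
  J3 runs 2 units, time = 22
  J4 runs 1 units, time = 23
  J1 runs 2 units, time = 25
  J2 runs 2 units, time = 27
  J3 runs 1 units, time = 28
  J1 runs 2 units, time = 30
  J2 runs 2 units, time = 32
  J1 runs 1 units, time = 33
  J2 runs 1 units, time = 34
Finish times: [33, 34, 28, 23]
Average turnaround = 118/4 = 29.5

29.5


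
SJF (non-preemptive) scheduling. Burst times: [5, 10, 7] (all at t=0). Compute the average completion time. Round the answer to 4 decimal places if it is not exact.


SJF order (ascending): [5, 7, 10]
Completion times:
  Job 1: burst=5, C=5
  Job 2: burst=7, C=12
  Job 3: burst=10, C=22
Average completion = 39/3 = 13.0

13.0


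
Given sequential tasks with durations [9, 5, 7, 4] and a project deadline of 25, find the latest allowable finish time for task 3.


LF(activity 3) = deadline - sum of successor durations
Successors: activities 4 through 4 with durations [4]
Sum of successor durations = 4
LF = 25 - 4 = 21

21


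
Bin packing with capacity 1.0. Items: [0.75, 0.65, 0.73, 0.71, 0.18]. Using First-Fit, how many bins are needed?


Place items sequentially using First-Fit:
  Item 0.75 -> new Bin 1
  Item 0.65 -> new Bin 2
  Item 0.73 -> new Bin 3
  Item 0.71 -> new Bin 4
  Item 0.18 -> Bin 1 (now 0.93)
Total bins used = 4

4


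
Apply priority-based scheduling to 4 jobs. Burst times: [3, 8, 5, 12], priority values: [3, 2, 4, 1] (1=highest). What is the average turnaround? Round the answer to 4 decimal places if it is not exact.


Sort by priority (ascending = highest first):
Order: [(1, 12), (2, 8), (3, 3), (4, 5)]
Completion times:
  Priority 1, burst=12, C=12
  Priority 2, burst=8, C=20
  Priority 3, burst=3, C=23
  Priority 4, burst=5, C=28
Average turnaround = 83/4 = 20.75

20.75


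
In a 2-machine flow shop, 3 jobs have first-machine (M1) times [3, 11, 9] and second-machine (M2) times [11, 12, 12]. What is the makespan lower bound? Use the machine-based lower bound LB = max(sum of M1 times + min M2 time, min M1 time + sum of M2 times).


LB1 = sum(M1 times) + min(M2 times) = 23 + 11 = 34
LB2 = min(M1 times) + sum(M2 times) = 3 + 35 = 38
Lower bound = max(LB1, LB2) = max(34, 38) = 38

38


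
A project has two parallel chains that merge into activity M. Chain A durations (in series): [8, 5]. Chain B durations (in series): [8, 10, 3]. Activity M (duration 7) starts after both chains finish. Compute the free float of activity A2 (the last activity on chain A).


ES(A2) = sum of predecessors on chain A = 8
EF(A2) = ES + duration = 8 + 5 = 13
Successor of A2 is M. ES(M) = max(sum(A), sum(B)) = max(13, 21) = 21
Free float = ES(successor) - EF(current) = 21 - 13 = 8

8


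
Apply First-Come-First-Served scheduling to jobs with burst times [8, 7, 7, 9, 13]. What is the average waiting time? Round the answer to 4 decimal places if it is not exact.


FCFS order (as given): [8, 7, 7, 9, 13]
Waiting times:
  Job 1: wait = 0
  Job 2: wait = 8
  Job 3: wait = 15
  Job 4: wait = 22
  Job 5: wait = 31
Sum of waiting times = 76
Average waiting time = 76/5 = 15.2

15.2


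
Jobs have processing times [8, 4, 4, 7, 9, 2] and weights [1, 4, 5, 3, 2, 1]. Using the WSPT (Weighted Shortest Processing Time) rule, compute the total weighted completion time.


Compute p/w ratios and sort ascending (WSPT): [(4, 5), (4, 4), (2, 1), (7, 3), (9, 2), (8, 1)]
Compute weighted completion times:
  Job (p=4,w=5): C=4, w*C=5*4=20
  Job (p=4,w=4): C=8, w*C=4*8=32
  Job (p=2,w=1): C=10, w*C=1*10=10
  Job (p=7,w=3): C=17, w*C=3*17=51
  Job (p=9,w=2): C=26, w*C=2*26=52
  Job (p=8,w=1): C=34, w*C=1*34=34
Total weighted completion time = 199

199


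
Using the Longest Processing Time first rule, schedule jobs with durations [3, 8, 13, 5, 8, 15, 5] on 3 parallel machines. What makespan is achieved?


Sort jobs in decreasing order (LPT): [15, 13, 8, 8, 5, 5, 3]
Assign each job to the least loaded machine:
  Machine 1: jobs [15, 5], load = 20
  Machine 2: jobs [13, 5], load = 18
  Machine 3: jobs [8, 8, 3], load = 19
Makespan = max load = 20

20


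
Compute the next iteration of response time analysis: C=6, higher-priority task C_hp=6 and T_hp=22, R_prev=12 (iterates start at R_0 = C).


R_next = C + ceil(R_prev / T_hp) * C_hp
ceil(12 / 22) = ceil(0.5455) = 1
Interference = 1 * 6 = 6
R_next = 6 + 6 = 12
R_next = R_prev, so the iteration has converged (response time = 12).

12


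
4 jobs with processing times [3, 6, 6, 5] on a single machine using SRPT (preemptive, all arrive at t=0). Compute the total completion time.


Since all jobs arrive at t=0, SRPT equals SPT ordering.
SPT order: [3, 5, 6, 6]
Completion times:
  Job 1: p=3, C=3
  Job 2: p=5, C=8
  Job 3: p=6, C=14
  Job 4: p=6, C=20
Total completion time = 3 + 8 + 14 + 20 = 45

45


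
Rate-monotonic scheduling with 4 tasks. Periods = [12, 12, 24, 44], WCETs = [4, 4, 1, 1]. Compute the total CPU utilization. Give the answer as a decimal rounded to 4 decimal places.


Compute individual utilizations (exact fractions):
  Task 1: C/T = 4/12 = 1/3 (approx. 0.3333)
  Task 2: C/T = 4/12 = 1/3 (approx. 0.3333)
  Task 3: C/T = 1/24 (approx. 0.0417)
  Task 4: C/T = 1/44 (approx. 0.0227)
Total utilization U = 1/3 + 1/3 + 1/24 + 1/44 = 193/264
Rounded to 4 decimal places: U = 0.7311
RM (Liu & Layland) bound for 4 tasks = 0.756828; compare with U = 193/264 (approx. 0.731061)
U <= bound, so schedulable by RM sufficient condition.

0.7311


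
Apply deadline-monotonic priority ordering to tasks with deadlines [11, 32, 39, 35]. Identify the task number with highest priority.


Sort tasks by relative deadline (ascending):
  Task 1: deadline = 11
  Task 2: deadline = 32
  Task 4: deadline = 35
  Task 3: deadline = 39
Priority order (highest first): [1, 2, 4, 3]
Highest priority task = 1

1


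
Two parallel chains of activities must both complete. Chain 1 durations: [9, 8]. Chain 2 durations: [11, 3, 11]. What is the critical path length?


Path A total = 9 + 8 = 17
Path B total = 11 + 3 + 11 = 25
Critical path = longest path = max(17, 25) = 25

25


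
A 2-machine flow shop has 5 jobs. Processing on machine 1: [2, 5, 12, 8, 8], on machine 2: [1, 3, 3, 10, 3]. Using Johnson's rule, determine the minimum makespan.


Apply Johnson's rule:
  Group 1 (a <= b): [(4, 8, 10)]
  Group 2 (a > b): [(2, 5, 3), (3, 12, 3), (5, 8, 3), (1, 2, 1)]
Optimal job order: [4, 2, 3, 5, 1]
Schedule:
  Job 4: M1 done at 8, M2 done at 18
  Job 2: M1 done at 13, M2 done at 21
  Job 3: M1 done at 25, M2 done at 28
  Job 5: M1 done at 33, M2 done at 36
  Job 1: M1 done at 35, M2 done at 37
Makespan = 37

37


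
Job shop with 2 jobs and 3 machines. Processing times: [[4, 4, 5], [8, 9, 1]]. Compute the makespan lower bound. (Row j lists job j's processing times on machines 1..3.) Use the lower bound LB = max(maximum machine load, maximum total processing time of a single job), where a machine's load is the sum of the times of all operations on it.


Machine loads:
  Machine 1: 4 + 8 = 12
  Machine 2: 4 + 9 = 13
  Machine 3: 5 + 1 = 6
Max machine load = 13
Job totals:
  Job 1: 13
  Job 2: 18
Max job total = 18
Lower bound = max(13, 18) = 18

18


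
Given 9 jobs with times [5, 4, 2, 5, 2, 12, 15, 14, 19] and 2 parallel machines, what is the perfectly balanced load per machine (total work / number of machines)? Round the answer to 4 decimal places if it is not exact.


Total processing time = 5 + 4 + 2 + 5 + 2 + 12 + 15 + 14 + 19 = 78
Number of machines = 2
Ideal balanced load = 78 / 2 = 39.0

39.0


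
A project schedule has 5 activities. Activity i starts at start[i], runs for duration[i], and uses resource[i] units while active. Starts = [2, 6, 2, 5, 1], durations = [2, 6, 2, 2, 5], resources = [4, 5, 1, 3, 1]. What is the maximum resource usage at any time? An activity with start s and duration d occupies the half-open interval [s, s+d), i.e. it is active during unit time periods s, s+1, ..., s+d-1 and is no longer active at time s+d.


Each activity i is active on [start_i, start_i + duration_i).
Compute total resource usage per time slot:
  t=0: active resources = [], total = 0
  t=1: active resources = [1], total = 1
  t=2: active resources = [4, 1, 1], total = 6
  t=3: active resources = [4, 1, 1], total = 6
  t=4: active resources = [1], total = 1
  t=5: active resources = [3, 1], total = 4
  t=6: active resources = [5, 3], total = 8
  t=7: active resources = [5], total = 5
  t=8: active resources = [5], total = 5
  t=9: active resources = [5], total = 5
  t=10: active resources = [5], total = 5
  t=11: active resources = [5], total = 5
Peak resource demand = 8

8


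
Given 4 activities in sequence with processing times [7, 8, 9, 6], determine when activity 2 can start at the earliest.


Activity 2 starts after activities 1 through 1 complete.
Predecessor durations: [7]
ES = 7 = 7

7


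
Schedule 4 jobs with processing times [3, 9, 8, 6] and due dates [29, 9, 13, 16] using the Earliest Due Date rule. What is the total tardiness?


Sort by due date (EDD order): [(9, 9), (8, 13), (6, 16), (3, 29)]
Compute completion times and tardiness:
  Job 1: p=9, d=9, C=9, tardiness=max(0,9-9)=0
  Job 2: p=8, d=13, C=17, tardiness=max(0,17-13)=4
  Job 3: p=6, d=16, C=23, tardiness=max(0,23-16)=7
  Job 4: p=3, d=29, C=26, tardiness=max(0,26-29)=0
Total tardiness = 11

11


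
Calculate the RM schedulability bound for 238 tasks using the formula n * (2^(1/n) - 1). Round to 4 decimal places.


Compute 2^(1/238) = 1.0029166282
Subtract 1: 1.0029166282 - 1 = 0.0029166282
Multiply by n: 238 * 0.0029166282 = 0.6941575116
Round to 4 dp: 0.6942

0.6942


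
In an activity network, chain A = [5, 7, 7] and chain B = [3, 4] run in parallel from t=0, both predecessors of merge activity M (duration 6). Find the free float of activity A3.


ES(A3) = sum of predecessors on chain A = 12
EF(A3) = ES + duration = 12 + 7 = 19
Successor of A3 is M. ES(M) = max(sum(A), sum(B)) = max(19, 7) = 19
Free float = ES(successor) - EF(current) = 19 - 19 = 0

0


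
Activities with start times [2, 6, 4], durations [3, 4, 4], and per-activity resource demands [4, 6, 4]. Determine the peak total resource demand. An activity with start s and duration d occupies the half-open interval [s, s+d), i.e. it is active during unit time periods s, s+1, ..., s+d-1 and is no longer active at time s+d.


Each activity i is active on [start_i, start_i + duration_i).
Compute total resource usage per time slot:
  t=0: active resources = [], total = 0
  t=1: active resources = [], total = 0
  t=2: active resources = [4], total = 4
  t=3: active resources = [4], total = 4
  t=4: active resources = [4, 4], total = 8
  t=5: active resources = [4], total = 4
  t=6: active resources = [6, 4], total = 10
  t=7: active resources = [6, 4], total = 10
  t=8: active resources = [6], total = 6
  t=9: active resources = [6], total = 6
Peak resource demand = 10

10


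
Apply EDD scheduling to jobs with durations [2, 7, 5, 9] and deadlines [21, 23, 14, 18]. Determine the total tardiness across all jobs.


Sort by due date (EDD order): [(5, 14), (9, 18), (2, 21), (7, 23)]
Compute completion times and tardiness:
  Job 1: p=5, d=14, C=5, tardiness=max(0,5-14)=0
  Job 2: p=9, d=18, C=14, tardiness=max(0,14-18)=0
  Job 3: p=2, d=21, C=16, tardiness=max(0,16-21)=0
  Job 4: p=7, d=23, C=23, tardiness=max(0,23-23)=0
Total tardiness = 0

0


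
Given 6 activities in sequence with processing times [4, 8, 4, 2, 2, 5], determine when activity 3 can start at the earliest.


Activity 3 starts after activities 1 through 2 complete.
Predecessor durations: [4, 8]
ES = 4 + 8 = 12

12


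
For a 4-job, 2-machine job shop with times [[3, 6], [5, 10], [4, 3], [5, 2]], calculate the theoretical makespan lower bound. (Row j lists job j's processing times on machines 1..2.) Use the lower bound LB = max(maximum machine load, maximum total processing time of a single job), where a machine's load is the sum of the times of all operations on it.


Machine loads:
  Machine 1: 3 + 5 + 4 + 5 = 17
  Machine 2: 6 + 10 + 3 + 2 = 21
Max machine load = 21
Job totals:
  Job 1: 9
  Job 2: 15
  Job 3: 7
  Job 4: 7
Max job total = 15
Lower bound = max(21, 15) = 21

21


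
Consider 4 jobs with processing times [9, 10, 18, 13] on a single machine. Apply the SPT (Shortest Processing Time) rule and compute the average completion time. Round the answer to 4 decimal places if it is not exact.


Sort jobs by processing time (SPT order): [9, 10, 13, 18]
Compute completion times sequentially:
  Job 1: processing = 9, completes at 9
  Job 2: processing = 10, completes at 19
  Job 3: processing = 13, completes at 32
  Job 4: processing = 18, completes at 50
Sum of completion times = 110
Average completion time = 110/4 = 27.5

27.5


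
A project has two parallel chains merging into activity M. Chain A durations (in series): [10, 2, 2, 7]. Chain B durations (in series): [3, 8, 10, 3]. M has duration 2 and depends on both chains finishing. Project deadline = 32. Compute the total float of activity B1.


Forward pass: ES(B1) = sum of predecessors on chain B = 0
EF = ES + duration = 0 + 3 = 3
Backward pass: LF(M) = deadline = 32; LS(M) = 32 - 2 = 30
LF(B1) = LS(M) - sum(successors on chain B) = 30 - 21 = 9
LS = LF - duration = 9 - 3 = 6
Total float = LS - ES = 6 - 0 = 6

6


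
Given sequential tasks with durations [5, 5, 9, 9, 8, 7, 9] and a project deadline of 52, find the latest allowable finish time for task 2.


LF(activity 2) = deadline - sum of successor durations
Successors: activities 3 through 7 with durations [9, 9, 8, 7, 9]
Sum of successor durations = 42
LF = 52 - 42 = 10

10


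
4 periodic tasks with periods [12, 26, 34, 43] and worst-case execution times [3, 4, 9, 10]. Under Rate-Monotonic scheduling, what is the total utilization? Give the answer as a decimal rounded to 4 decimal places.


Compute individual utilizations (exact fractions):
  Task 1: C/T = 3/12 = 1/4 (approx. 0.25)
  Task 2: C/T = 4/26 = 2/13 (approx. 0.1538)
  Task 3: C/T = 9/34 (approx. 0.2647)
  Task 4: C/T = 10/43 (approx. 0.2326)
Total utilization U = 1/4 + 2/13 + 9/34 + 10/43 = 34253/38012
Rounded to 4 decimal places: U = 0.9011
RM (Liu & Layland) bound for 4 tasks = 0.756828; compare with U = 34253/38012 (approx. 0.901110)
bound < U <= 1, so the RM sufficient condition is not met (inconclusive; an exact test such as response-time analysis is needed).

0.9011


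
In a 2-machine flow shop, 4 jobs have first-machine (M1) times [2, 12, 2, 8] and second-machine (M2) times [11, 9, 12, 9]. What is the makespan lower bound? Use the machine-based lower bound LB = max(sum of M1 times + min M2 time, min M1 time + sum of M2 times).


LB1 = sum(M1 times) + min(M2 times) = 24 + 9 = 33
LB2 = min(M1 times) + sum(M2 times) = 2 + 41 = 43
Lower bound = max(LB1, LB2) = max(33, 43) = 43

43


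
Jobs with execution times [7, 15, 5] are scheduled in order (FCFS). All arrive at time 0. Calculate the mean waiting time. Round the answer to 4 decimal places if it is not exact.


FCFS order (as given): [7, 15, 5]
Waiting times:
  Job 1: wait = 0
  Job 2: wait = 7
  Job 3: wait = 22
Sum of waiting times = 29
Average waiting time = 29/3 = 9.6667

9.6667


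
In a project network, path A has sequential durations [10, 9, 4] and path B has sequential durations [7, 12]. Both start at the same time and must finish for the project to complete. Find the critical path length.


Path A total = 10 + 9 + 4 = 23
Path B total = 7 + 12 = 19
Critical path = longest path = max(23, 19) = 23

23


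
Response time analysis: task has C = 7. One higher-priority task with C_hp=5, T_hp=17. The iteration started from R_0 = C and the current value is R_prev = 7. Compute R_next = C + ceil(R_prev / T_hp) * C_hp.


R_next = C + ceil(R_prev / T_hp) * C_hp
ceil(7 / 17) = ceil(0.4118) = 1
Interference = 1 * 5 = 5
R_next = 7 + 5 = 12

12


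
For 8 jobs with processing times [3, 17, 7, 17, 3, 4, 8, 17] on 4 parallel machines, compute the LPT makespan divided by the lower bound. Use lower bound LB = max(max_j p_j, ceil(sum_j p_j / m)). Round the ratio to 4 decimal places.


LPT order: [17, 17, 17, 8, 7, 4, 3, 3]
Machine loads after assignment: [20, 20, 17, 19]
LPT makespan = 20
Lower bound = max(max_job, ceil(total/4)) = max(17, 19) = 19
Ratio = 20 / 19 = 1.0526

1.0526


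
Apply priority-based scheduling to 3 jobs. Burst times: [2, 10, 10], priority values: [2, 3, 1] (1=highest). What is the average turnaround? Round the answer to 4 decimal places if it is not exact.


Sort by priority (ascending = highest first):
Order: [(1, 10), (2, 2), (3, 10)]
Completion times:
  Priority 1, burst=10, C=10
  Priority 2, burst=2, C=12
  Priority 3, burst=10, C=22
Average turnaround = 44/3 = 14.6667

14.6667


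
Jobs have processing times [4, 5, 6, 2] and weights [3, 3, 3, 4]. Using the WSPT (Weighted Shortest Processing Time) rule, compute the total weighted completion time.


Compute p/w ratios and sort ascending (WSPT): [(2, 4), (4, 3), (5, 3), (6, 3)]
Compute weighted completion times:
  Job (p=2,w=4): C=2, w*C=4*2=8
  Job (p=4,w=3): C=6, w*C=3*6=18
  Job (p=5,w=3): C=11, w*C=3*11=33
  Job (p=6,w=3): C=17, w*C=3*17=51
Total weighted completion time = 110

110


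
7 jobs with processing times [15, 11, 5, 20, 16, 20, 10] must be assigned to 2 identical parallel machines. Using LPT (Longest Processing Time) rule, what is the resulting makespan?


Sort jobs in decreasing order (LPT): [20, 20, 16, 15, 11, 10, 5]
Assign each job to the least loaded machine:
  Machine 1: jobs [20, 16, 10, 5], load = 51
  Machine 2: jobs [20, 15, 11], load = 46
Makespan = max load = 51

51


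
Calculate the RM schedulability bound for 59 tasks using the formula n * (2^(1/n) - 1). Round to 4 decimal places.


Compute 2^(1/59) = 1.0118175391
Subtract 1: 1.0118175391 - 1 = 0.0118175391
Multiply by n: 59 * 0.0118175391 = 0.6972348069
Round to 4 dp: 0.6972

0.6972


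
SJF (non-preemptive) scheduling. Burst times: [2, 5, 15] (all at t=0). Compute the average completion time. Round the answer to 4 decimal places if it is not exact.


SJF order (ascending): [2, 5, 15]
Completion times:
  Job 1: burst=2, C=2
  Job 2: burst=5, C=7
  Job 3: burst=15, C=22
Average completion = 31/3 = 10.3333

10.3333


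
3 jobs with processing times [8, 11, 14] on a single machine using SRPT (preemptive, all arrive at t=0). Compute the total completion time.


Since all jobs arrive at t=0, SRPT equals SPT ordering.
SPT order: [8, 11, 14]
Completion times:
  Job 1: p=8, C=8
  Job 2: p=11, C=19
  Job 3: p=14, C=33
Total completion time = 8 + 19 + 33 = 60

60


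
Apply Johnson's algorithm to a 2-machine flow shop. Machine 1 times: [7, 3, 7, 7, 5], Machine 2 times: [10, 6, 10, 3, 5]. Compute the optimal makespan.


Apply Johnson's rule:
  Group 1 (a <= b): [(2, 3, 6), (5, 5, 5), (1, 7, 10), (3, 7, 10)]
  Group 2 (a > b): [(4, 7, 3)]
Optimal job order: [2, 5, 1, 3, 4]
Schedule:
  Job 2: M1 done at 3, M2 done at 9
  Job 5: M1 done at 8, M2 done at 14
  Job 1: M1 done at 15, M2 done at 25
  Job 3: M1 done at 22, M2 done at 35
  Job 4: M1 done at 29, M2 done at 38
Makespan = 38

38


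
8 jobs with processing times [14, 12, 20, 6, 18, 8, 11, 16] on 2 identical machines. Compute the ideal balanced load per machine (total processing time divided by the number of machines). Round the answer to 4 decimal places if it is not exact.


Total processing time = 14 + 12 + 20 + 6 + 18 + 8 + 11 + 16 = 105
Number of machines = 2
Ideal balanced load = 105 / 2 = 52.5

52.5


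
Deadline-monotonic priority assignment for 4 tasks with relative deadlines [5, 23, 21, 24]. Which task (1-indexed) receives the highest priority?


Sort tasks by relative deadline (ascending):
  Task 1: deadline = 5
  Task 3: deadline = 21
  Task 2: deadline = 23
  Task 4: deadline = 24
Priority order (highest first): [1, 3, 2, 4]
Highest priority task = 1

1


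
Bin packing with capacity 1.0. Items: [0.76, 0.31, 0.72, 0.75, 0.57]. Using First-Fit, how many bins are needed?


Place items sequentially using First-Fit:
  Item 0.76 -> new Bin 1
  Item 0.31 -> new Bin 2
  Item 0.72 -> new Bin 3
  Item 0.75 -> new Bin 4
  Item 0.57 -> Bin 2 (now 0.88)
Total bins used = 4

4


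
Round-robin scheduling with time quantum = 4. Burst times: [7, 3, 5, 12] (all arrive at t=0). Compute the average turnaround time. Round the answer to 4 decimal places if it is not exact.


Time quantum = 4
Execution trace:
  J1 runs 4 units, time = 4
  J2 runs 3 units, time = 7
  J3 runs 4 units, time = 11
  J4 runs 4 units, time = 15
  J1 runs 3 units, time = 18
  J3 runs 1 units, time = 19
  J4 runs 4 units, time = 23
  J4 runs 4 units, time = 27
Finish times: [18, 7, 19, 27]
Average turnaround = 71/4 = 17.75

17.75


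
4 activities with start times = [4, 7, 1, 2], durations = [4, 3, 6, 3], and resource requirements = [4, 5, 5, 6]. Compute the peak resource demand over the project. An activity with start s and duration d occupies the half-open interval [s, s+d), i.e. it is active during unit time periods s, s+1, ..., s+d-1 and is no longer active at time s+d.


Each activity i is active on [start_i, start_i + duration_i).
Compute total resource usage per time slot:
  t=0: active resources = [], total = 0
  t=1: active resources = [5], total = 5
  t=2: active resources = [5, 6], total = 11
  t=3: active resources = [5, 6], total = 11
  t=4: active resources = [4, 5, 6], total = 15
  t=5: active resources = [4, 5], total = 9
  t=6: active resources = [4, 5], total = 9
  t=7: active resources = [4, 5], total = 9
  t=8: active resources = [5], total = 5
  t=9: active resources = [5], total = 5
Peak resource demand = 15

15


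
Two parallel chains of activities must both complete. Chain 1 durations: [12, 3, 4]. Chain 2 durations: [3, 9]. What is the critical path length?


Path A total = 12 + 3 + 4 = 19
Path B total = 3 + 9 = 12
Critical path = longest path = max(19, 12) = 19

19


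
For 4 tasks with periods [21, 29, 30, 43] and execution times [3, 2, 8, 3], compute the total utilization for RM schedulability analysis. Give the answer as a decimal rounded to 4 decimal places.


Compute individual utilizations (exact fractions):
  Task 1: C/T = 3/21 = 1/7 (approx. 0.1429)
  Task 2: C/T = 2/29 (approx. 0.069)
  Task 3: C/T = 8/30 = 4/15 (approx. 0.2667)
  Task 4: C/T = 3/43 (approx. 0.0698)
Total utilization U = 1/7 + 2/29 + 4/15 + 3/43 = 71786/130935
Rounded to 4 decimal places: U = 0.5483
RM (Liu & Layland) bound for 4 tasks = 0.756828; compare with U = 71786/130935 (approx. 0.548257)
U <= bound, so schedulable by RM sufficient condition.

0.5483


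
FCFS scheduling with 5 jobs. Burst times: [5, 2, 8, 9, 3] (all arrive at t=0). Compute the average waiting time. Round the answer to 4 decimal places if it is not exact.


FCFS order (as given): [5, 2, 8, 9, 3]
Waiting times:
  Job 1: wait = 0
  Job 2: wait = 5
  Job 3: wait = 7
  Job 4: wait = 15
  Job 5: wait = 24
Sum of waiting times = 51
Average waiting time = 51/5 = 10.2

10.2


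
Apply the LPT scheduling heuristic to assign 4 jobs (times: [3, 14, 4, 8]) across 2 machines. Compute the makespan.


Sort jobs in decreasing order (LPT): [14, 8, 4, 3]
Assign each job to the least loaded machine:
  Machine 1: jobs [14], load = 14
  Machine 2: jobs [8, 4, 3], load = 15
Makespan = max load = 15

15


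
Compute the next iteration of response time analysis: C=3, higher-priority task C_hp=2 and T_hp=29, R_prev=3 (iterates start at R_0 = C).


R_next = C + ceil(R_prev / T_hp) * C_hp
ceil(3 / 29) = ceil(0.1034) = 1
Interference = 1 * 2 = 2
R_next = 3 + 2 = 5

5


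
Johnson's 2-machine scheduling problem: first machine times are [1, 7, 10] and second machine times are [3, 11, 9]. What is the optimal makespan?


Apply Johnson's rule:
  Group 1 (a <= b): [(1, 1, 3), (2, 7, 11)]
  Group 2 (a > b): [(3, 10, 9)]
Optimal job order: [1, 2, 3]
Schedule:
  Job 1: M1 done at 1, M2 done at 4
  Job 2: M1 done at 8, M2 done at 19
  Job 3: M1 done at 18, M2 done at 28
Makespan = 28

28


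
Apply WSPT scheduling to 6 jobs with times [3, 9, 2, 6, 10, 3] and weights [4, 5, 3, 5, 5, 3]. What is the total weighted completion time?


Compute p/w ratios and sort ascending (WSPT): [(2, 3), (3, 4), (3, 3), (6, 5), (9, 5), (10, 5)]
Compute weighted completion times:
  Job (p=2,w=3): C=2, w*C=3*2=6
  Job (p=3,w=4): C=5, w*C=4*5=20
  Job (p=3,w=3): C=8, w*C=3*8=24
  Job (p=6,w=5): C=14, w*C=5*14=70
  Job (p=9,w=5): C=23, w*C=5*23=115
  Job (p=10,w=5): C=33, w*C=5*33=165
Total weighted completion time = 400

400


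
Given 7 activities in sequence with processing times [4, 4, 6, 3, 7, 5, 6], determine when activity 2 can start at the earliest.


Activity 2 starts after activities 1 through 1 complete.
Predecessor durations: [4]
ES = 4 = 4

4


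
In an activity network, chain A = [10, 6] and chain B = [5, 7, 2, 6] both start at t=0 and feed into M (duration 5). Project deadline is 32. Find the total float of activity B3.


Forward pass: ES(B3) = sum of predecessors on chain B = 12
EF = ES + duration = 12 + 2 = 14
Backward pass: LF(M) = deadline = 32; LS(M) = 32 - 5 = 27
LF(B3) = LS(M) - sum(successors on chain B) = 27 - 6 = 21
LS = LF - duration = 21 - 2 = 19
Total float = LS - ES = 19 - 12 = 7

7


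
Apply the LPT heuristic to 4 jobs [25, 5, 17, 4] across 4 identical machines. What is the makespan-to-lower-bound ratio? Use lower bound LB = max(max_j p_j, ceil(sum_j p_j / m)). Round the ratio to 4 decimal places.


LPT order: [25, 17, 5, 4]
Machine loads after assignment: [25, 17, 5, 4]
LPT makespan = 25
Lower bound = max(max_job, ceil(total/4)) = max(25, 13) = 25
Ratio = 25 / 25 = 1.0

1.0


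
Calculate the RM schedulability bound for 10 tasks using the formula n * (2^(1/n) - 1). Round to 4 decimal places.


Compute 2^(1/10) = 1.0717734625
Subtract 1: 1.0717734625 - 1 = 0.0717734625
Multiply by n: 10 * 0.0717734625 = 0.7177346250
Round to 4 dp: 0.7177

0.7177


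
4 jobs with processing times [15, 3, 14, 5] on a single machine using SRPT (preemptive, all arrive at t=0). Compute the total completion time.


Since all jobs arrive at t=0, SRPT equals SPT ordering.
SPT order: [3, 5, 14, 15]
Completion times:
  Job 1: p=3, C=3
  Job 2: p=5, C=8
  Job 3: p=14, C=22
  Job 4: p=15, C=37
Total completion time = 3 + 8 + 22 + 37 = 70

70


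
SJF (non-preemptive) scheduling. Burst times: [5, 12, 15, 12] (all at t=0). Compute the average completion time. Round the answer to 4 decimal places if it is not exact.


SJF order (ascending): [5, 12, 12, 15]
Completion times:
  Job 1: burst=5, C=5
  Job 2: burst=12, C=17
  Job 3: burst=12, C=29
  Job 4: burst=15, C=44
Average completion = 95/4 = 23.75

23.75


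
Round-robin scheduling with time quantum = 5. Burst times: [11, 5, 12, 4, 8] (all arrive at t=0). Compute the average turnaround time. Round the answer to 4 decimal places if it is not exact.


Time quantum = 5
Execution trace:
  J1 runs 5 units, time = 5
  J2 runs 5 units, time = 10
  J3 runs 5 units, time = 15
  J4 runs 4 units, time = 19
  J5 runs 5 units, time = 24
  J1 runs 5 units, time = 29
  J3 runs 5 units, time = 34
  J5 runs 3 units, time = 37
  J1 runs 1 units, time = 38
  J3 runs 2 units, time = 40
Finish times: [38, 10, 40, 19, 37]
Average turnaround = 144/5 = 28.8

28.8


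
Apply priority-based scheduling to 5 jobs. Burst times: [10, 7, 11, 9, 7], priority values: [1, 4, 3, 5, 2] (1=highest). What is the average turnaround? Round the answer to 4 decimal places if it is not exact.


Sort by priority (ascending = highest first):
Order: [(1, 10), (2, 7), (3, 11), (4, 7), (5, 9)]
Completion times:
  Priority 1, burst=10, C=10
  Priority 2, burst=7, C=17
  Priority 3, burst=11, C=28
  Priority 4, burst=7, C=35
  Priority 5, burst=9, C=44
Average turnaround = 134/5 = 26.8

26.8


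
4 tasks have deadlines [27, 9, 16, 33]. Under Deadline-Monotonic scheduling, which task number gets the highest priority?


Sort tasks by relative deadline (ascending):
  Task 2: deadline = 9
  Task 3: deadline = 16
  Task 1: deadline = 27
  Task 4: deadline = 33
Priority order (highest first): [2, 3, 1, 4]
Highest priority task = 2

2


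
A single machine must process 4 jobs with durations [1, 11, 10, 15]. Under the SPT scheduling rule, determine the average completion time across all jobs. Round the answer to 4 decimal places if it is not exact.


Sort jobs by processing time (SPT order): [1, 10, 11, 15]
Compute completion times sequentially:
  Job 1: processing = 1, completes at 1
  Job 2: processing = 10, completes at 11
  Job 3: processing = 11, completes at 22
  Job 4: processing = 15, completes at 37
Sum of completion times = 71
Average completion time = 71/4 = 17.75

17.75


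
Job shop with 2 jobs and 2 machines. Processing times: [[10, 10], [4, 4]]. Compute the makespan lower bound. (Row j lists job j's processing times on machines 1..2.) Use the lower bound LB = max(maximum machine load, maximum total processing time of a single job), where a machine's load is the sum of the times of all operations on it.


Machine loads:
  Machine 1: 10 + 4 = 14
  Machine 2: 10 + 4 = 14
Max machine load = 14
Job totals:
  Job 1: 20
  Job 2: 8
Max job total = 20
Lower bound = max(14, 20) = 20

20


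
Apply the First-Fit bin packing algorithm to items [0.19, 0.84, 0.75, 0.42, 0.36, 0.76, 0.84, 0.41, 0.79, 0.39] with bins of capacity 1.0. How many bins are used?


Place items sequentially using First-Fit:
  Item 0.19 -> new Bin 1
  Item 0.84 -> new Bin 2
  Item 0.75 -> Bin 1 (now 0.94)
  Item 0.42 -> new Bin 3
  Item 0.36 -> Bin 3 (now 0.78)
  Item 0.76 -> new Bin 4
  Item 0.84 -> new Bin 5
  Item 0.41 -> new Bin 6
  Item 0.79 -> new Bin 7
  Item 0.39 -> Bin 6 (now 0.8)
Total bins used = 7

7


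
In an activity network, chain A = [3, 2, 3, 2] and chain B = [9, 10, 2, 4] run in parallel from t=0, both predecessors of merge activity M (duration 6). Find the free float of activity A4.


ES(A4) = sum of predecessors on chain A = 8
EF(A4) = ES + duration = 8 + 2 = 10
Successor of A4 is M. ES(M) = max(sum(A), sum(B)) = max(10, 25) = 25
Free float = ES(successor) - EF(current) = 25 - 10 = 15

15


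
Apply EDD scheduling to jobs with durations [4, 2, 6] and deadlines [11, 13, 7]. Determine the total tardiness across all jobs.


Sort by due date (EDD order): [(6, 7), (4, 11), (2, 13)]
Compute completion times and tardiness:
  Job 1: p=6, d=7, C=6, tardiness=max(0,6-7)=0
  Job 2: p=4, d=11, C=10, tardiness=max(0,10-11)=0
  Job 3: p=2, d=13, C=12, tardiness=max(0,12-13)=0
Total tardiness = 0

0


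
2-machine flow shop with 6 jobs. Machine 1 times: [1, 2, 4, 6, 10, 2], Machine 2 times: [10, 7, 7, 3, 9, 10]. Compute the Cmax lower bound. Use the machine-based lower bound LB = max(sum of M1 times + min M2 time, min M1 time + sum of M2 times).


LB1 = sum(M1 times) + min(M2 times) = 25 + 3 = 28
LB2 = min(M1 times) + sum(M2 times) = 1 + 46 = 47
Lower bound = max(LB1, LB2) = max(28, 47) = 47

47


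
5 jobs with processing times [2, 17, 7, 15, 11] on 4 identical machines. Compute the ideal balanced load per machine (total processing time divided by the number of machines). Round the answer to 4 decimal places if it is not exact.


Total processing time = 2 + 17 + 7 + 15 + 11 = 52
Number of machines = 4
Ideal balanced load = 52 / 4 = 13.0

13.0


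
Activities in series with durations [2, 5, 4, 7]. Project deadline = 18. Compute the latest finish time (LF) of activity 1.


LF(activity 1) = deadline - sum of successor durations
Successors: activities 2 through 4 with durations [5, 4, 7]
Sum of successor durations = 16
LF = 18 - 16 = 2

2


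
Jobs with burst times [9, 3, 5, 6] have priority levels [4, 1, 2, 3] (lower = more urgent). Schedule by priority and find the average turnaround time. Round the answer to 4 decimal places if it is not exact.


Sort by priority (ascending = highest first):
Order: [(1, 3), (2, 5), (3, 6), (4, 9)]
Completion times:
  Priority 1, burst=3, C=3
  Priority 2, burst=5, C=8
  Priority 3, burst=6, C=14
  Priority 4, burst=9, C=23
Average turnaround = 48/4 = 12.0

12.0


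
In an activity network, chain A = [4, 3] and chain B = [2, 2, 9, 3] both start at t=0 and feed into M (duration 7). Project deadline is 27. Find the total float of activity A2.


Forward pass: ES(A2) = sum of predecessors on chain A = 4
EF = ES + duration = 4 + 3 = 7
Backward pass: LF(M) = deadline = 27; LS(M) = 27 - 7 = 20
LF(A2) = LS(M) - sum(successors on chain A) = 20 - 0 = 20
LS = LF - duration = 20 - 3 = 17
Total float = LS - ES = 17 - 4 = 13

13


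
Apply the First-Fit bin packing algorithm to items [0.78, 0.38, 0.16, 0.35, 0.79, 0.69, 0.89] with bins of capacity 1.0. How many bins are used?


Place items sequentially using First-Fit:
  Item 0.78 -> new Bin 1
  Item 0.38 -> new Bin 2
  Item 0.16 -> Bin 1 (now 0.94)
  Item 0.35 -> Bin 2 (now 0.73)
  Item 0.79 -> new Bin 3
  Item 0.69 -> new Bin 4
  Item 0.89 -> new Bin 5
Total bins used = 5

5


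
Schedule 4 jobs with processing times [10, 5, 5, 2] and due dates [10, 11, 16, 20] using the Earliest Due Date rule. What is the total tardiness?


Sort by due date (EDD order): [(10, 10), (5, 11), (5, 16), (2, 20)]
Compute completion times and tardiness:
  Job 1: p=10, d=10, C=10, tardiness=max(0,10-10)=0
  Job 2: p=5, d=11, C=15, tardiness=max(0,15-11)=4
  Job 3: p=5, d=16, C=20, tardiness=max(0,20-16)=4
  Job 4: p=2, d=20, C=22, tardiness=max(0,22-20)=2
Total tardiness = 10

10


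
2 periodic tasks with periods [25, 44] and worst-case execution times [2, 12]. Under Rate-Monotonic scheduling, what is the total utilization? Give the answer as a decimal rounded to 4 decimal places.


Compute individual utilizations (exact fractions):
  Task 1: C/T = 2/25 (approx. 0.08)
  Task 2: C/T = 12/44 = 3/11 (approx. 0.2727)
Total utilization U = 2/25 + 3/11 = 97/275
Rounded to 4 decimal places: U = 0.3527
RM (Liu & Layland) bound for 2 tasks = 0.828427; compare with U = 97/275 (approx. 0.352727)
U <= bound, so schedulable by RM sufficient condition.

0.3527


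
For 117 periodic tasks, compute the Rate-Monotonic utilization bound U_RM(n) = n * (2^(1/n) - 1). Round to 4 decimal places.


Compute 2^(1/117) = 1.0059419185
Subtract 1: 1.0059419185 - 1 = 0.0059419185
Multiply by n: 117 * 0.0059419185 = 0.6952044645
Round to 4 dp: 0.6952

0.6952


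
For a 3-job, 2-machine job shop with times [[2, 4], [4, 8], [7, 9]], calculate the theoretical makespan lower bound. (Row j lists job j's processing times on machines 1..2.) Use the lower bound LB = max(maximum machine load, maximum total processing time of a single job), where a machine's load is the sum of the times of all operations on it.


Machine loads:
  Machine 1: 2 + 4 + 7 = 13
  Machine 2: 4 + 8 + 9 = 21
Max machine load = 21
Job totals:
  Job 1: 6
  Job 2: 12
  Job 3: 16
Max job total = 16
Lower bound = max(21, 16) = 21

21


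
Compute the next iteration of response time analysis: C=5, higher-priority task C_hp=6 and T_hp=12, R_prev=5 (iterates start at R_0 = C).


R_next = C + ceil(R_prev / T_hp) * C_hp
ceil(5 / 12) = ceil(0.4167) = 1
Interference = 1 * 6 = 6
R_next = 5 + 6 = 11

11


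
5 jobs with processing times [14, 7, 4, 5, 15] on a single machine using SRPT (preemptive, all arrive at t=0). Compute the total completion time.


Since all jobs arrive at t=0, SRPT equals SPT ordering.
SPT order: [4, 5, 7, 14, 15]
Completion times:
  Job 1: p=4, C=4
  Job 2: p=5, C=9
  Job 3: p=7, C=16
  Job 4: p=14, C=30
  Job 5: p=15, C=45
Total completion time = 4 + 9 + 16 + 30 + 45 = 104

104


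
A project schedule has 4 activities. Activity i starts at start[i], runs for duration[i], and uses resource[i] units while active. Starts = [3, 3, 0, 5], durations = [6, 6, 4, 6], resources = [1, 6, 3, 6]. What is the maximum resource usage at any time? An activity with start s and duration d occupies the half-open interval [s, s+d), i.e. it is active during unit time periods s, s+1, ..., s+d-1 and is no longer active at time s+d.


Each activity i is active on [start_i, start_i + duration_i).
Compute total resource usage per time slot:
  t=0: active resources = [3], total = 3
  t=1: active resources = [3], total = 3
  t=2: active resources = [3], total = 3
  t=3: active resources = [1, 6, 3], total = 10
  t=4: active resources = [1, 6], total = 7
  t=5: active resources = [1, 6, 6], total = 13
  t=6: active resources = [1, 6, 6], total = 13
  t=7: active resources = [1, 6, 6], total = 13
  t=8: active resources = [1, 6, 6], total = 13
  t=9: active resources = [6], total = 6
  t=10: active resources = [6], total = 6
Peak resource demand = 13

13
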